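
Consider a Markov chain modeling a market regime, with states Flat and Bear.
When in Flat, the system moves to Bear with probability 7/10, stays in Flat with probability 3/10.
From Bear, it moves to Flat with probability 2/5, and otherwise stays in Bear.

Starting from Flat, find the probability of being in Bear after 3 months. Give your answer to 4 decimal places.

Propagate the distribution vector 3 months from Flat.
After 0 months: (1.0000, 0.0000)
After 1 month: (0.3000, 0.7000)
After 2 months: (0.3700, 0.6300)
After 3 months: (0.3630, 0.6370)
P(in Bear after 3 months) = 0.6370

0.6370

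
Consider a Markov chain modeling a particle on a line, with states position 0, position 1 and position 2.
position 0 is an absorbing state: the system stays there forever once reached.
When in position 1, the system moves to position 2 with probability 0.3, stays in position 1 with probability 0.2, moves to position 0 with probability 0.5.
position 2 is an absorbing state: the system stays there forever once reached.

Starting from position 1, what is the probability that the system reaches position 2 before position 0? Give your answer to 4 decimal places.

Let h(s) be the probability of absorption at position 2 starting from transient state s. Then h(position 2) = 1 and h(position 0) = 0. By first-step analysis:
h(position 1) = 0.5·0 + 0.2·h(position 1) + 0.3·1
Solving: h(position 1) = 0.3750.
Starting from position 1, the probability is 0.3750.

0.3750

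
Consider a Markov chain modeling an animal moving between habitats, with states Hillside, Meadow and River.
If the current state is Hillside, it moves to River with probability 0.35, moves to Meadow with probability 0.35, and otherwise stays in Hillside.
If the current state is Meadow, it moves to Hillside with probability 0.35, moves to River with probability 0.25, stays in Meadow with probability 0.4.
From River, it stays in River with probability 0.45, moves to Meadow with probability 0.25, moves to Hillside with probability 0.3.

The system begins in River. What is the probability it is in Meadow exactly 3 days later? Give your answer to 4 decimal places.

Propagate the distribution vector 3 days from River.
After 0 days: (0.0000, 0.0000, 1.0000)
After 1 day: (0.3000, 0.2500, 0.4500)
After 2 days: (0.3125, 0.3175, 0.3700)
After 3 days: (0.3159, 0.3289, 0.3553)
P(in Meadow after 3 days) = 0.3289

0.3289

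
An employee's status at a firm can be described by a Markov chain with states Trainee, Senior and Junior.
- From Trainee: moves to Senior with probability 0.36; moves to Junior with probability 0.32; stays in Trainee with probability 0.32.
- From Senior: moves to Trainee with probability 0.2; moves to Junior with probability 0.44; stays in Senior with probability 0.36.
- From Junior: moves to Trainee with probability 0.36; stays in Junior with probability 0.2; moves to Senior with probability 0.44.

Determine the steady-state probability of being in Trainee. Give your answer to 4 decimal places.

Let the stationary distribution be π with π = πP and π_1 + π_2 + π_3 = 1.
π_1 = 0.32·π_1 + 0.2·π_2 + 0.36·π_3
π_2 = 0.36·π_1 + 0.36·π_2 + 0.44·π_3
Solving with the normalization constraint gives π = (0.2867, 0.3862, 0.3271).
So the stationary probability of Trainee is 0.2867.

0.2867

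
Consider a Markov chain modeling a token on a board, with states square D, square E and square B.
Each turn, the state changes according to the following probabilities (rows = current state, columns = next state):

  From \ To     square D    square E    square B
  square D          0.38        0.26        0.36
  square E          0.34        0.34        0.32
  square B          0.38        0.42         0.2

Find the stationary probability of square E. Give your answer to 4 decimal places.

0.3346

Let the stationary distribution be π with π = πP and π_1 + π_2 + π_3 = 1.
π_1 = 0.38·π_1 + 0.34·π_2 + 0.38·π_3
π_2 = 0.26·π_1 + 0.34·π_2 + 0.42·π_3
Solving with the normalization constraint gives π = (0.3666, 0.3346, 0.2988).
So the stationary probability of square E is 0.3346.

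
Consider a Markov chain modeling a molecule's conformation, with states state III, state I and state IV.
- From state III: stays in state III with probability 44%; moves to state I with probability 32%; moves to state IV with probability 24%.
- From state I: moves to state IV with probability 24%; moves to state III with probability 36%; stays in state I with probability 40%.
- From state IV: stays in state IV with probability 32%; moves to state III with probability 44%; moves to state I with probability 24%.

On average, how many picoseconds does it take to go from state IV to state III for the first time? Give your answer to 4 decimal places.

2.3973

Let t(s) be the expected number of picoseconds to first reach state III from state s, with t(state III) = 0. Conditioning on the first picosecond:
t(state I) = 1 + 0.4·t(state I) + 0.24·t(state IV)
t(state IV) = 1 + 0.24·t(state I) + 0.32·t(state IV)
Solving: t(state I) = 2.6256, t(state IV) = 2.3973.
Expected picoseconds from state IV to state III: 2.3973.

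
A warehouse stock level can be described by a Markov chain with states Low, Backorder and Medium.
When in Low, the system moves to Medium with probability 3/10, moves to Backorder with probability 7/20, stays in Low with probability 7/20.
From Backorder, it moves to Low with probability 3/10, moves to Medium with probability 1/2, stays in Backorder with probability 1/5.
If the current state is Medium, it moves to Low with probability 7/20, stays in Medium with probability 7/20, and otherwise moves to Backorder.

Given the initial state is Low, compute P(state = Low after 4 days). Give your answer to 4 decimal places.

0.3356

Propagate the distribution vector 4 days from Low.
After 0 days: (1.0000, 0.0000, 0.0000)
After 1 day: (0.3500, 0.3500, 0.3000)
After 2 days: (0.3325, 0.2825, 0.3850)
After 3 days: (0.3359, 0.2884, 0.3758)
After 4 days: (0.3356, 0.2880, 0.3765)
P(in Low after 4 days) = 0.3356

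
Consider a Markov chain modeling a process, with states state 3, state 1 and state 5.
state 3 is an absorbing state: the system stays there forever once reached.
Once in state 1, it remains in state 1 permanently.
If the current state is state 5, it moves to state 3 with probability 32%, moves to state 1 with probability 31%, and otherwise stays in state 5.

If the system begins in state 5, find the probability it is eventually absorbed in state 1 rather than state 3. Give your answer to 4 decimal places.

0.4921

Let h(s) be the probability of absorption at state 1 starting from transient state s. Then h(state 1) = 1 and h(state 3) = 0. By first-step analysis:
h(state 5) = 0.32·0 + 0.31·1 + 0.37·h(state 5)
Solving: h(state 5) = 0.4921.
Starting from state 5, the probability is 0.4921.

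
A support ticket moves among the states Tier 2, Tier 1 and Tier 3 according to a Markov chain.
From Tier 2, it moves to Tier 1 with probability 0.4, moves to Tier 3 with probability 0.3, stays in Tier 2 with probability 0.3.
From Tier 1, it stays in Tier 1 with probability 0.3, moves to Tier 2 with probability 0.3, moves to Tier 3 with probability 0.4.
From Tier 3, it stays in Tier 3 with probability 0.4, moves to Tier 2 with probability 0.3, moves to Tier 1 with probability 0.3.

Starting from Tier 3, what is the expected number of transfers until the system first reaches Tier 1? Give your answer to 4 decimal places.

Let t(s) be the expected number of transfers to first reach Tier 1 from state s, with t(Tier 1) = 0. Conditioning on the first transfer:
t(Tier 2) = 1 + 0.3·t(Tier 2) + 0.3·t(Tier 3)
t(Tier 3) = 1 + 0.3·t(Tier 2) + 0.4·t(Tier 3)
Solving: t(Tier 2) = 2.7273, t(Tier 3) = 3.0303.
Expected transfers from Tier 3 to Tier 1: 3.0303.

3.0303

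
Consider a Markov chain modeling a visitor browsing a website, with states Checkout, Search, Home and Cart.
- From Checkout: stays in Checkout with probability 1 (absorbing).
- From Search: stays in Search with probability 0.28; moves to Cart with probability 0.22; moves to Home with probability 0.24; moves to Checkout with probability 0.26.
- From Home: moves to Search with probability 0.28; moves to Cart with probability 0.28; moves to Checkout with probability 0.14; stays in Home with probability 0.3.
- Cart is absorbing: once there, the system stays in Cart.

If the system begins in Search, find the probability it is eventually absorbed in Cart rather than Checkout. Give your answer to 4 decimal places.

Let h(s) be the probability of absorption at Cart starting from transient state s. Then h(Cart) = 1 and h(Checkout) = 0. By first-step analysis:
h(Search) = 0.26·0 + 0.28·h(Search) + 0.24·h(Home) + 0.22·1
h(Home) = 0.14·0 + 0.28·h(Search) + 0.3·h(Home) + 0.28·1
Solving: h(Search) = 0.5064, h(Home) = 0.6026.
Starting from Search, the probability is 0.5064.

0.5064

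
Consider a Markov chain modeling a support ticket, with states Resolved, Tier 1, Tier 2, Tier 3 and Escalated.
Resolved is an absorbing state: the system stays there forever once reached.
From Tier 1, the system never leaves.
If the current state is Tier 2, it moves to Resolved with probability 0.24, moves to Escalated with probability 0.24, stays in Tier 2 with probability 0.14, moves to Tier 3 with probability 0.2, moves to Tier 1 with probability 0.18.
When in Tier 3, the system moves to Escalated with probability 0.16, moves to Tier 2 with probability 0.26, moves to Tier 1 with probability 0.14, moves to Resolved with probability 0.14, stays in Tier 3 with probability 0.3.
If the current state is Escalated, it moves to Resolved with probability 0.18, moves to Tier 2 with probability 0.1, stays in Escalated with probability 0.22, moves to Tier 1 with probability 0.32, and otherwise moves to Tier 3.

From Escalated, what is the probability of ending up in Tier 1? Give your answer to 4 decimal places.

Let h(s) be the probability of absorption at Tier 1 starting from transient state s. Then h(Tier 1) = 1 and h(Resolved) = 0. By first-step analysis:
h(Tier 2) = 0.24·0 + 0.18·1 + 0.14·h(Tier 2) + 0.2·h(Tier 3) + 0.24·h(Escalated)
h(Tier 3) = 0.14·0 + 0.14·1 + 0.26·h(Tier 2) + 0.3·h(Tier 3) + 0.16·h(Escalated)
h(Escalated) = 0.18·0 + 0.32·1 + 0.1·h(Tier 2) + 0.18·h(Tier 3) + 0.22·h(Escalated)
Solving: h(Tier 2) = 0.4959, h(Tier 3) = 0.5199, h(Escalated) = 0.5938.
Starting from Escalated, the probability is 0.5938.

0.5938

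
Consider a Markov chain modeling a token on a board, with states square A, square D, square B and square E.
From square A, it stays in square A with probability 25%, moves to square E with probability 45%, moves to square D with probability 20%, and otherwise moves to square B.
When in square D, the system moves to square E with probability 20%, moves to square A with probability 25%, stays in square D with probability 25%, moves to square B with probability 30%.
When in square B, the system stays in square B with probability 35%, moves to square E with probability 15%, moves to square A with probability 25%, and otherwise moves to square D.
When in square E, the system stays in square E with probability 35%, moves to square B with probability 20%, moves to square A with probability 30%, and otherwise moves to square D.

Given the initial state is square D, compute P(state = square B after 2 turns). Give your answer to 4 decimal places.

Propagate the distribution vector 2 turns from square D.
After 0 turns: (0.0000, 1.0000, 0.0000, 0.0000)
After 1 turn: (0.2500, 0.2500, 0.3000, 0.2000)
After 2 turns: (0.2600, 0.2175, 0.2450, 0.2775)
P(in square B after 2 turns) = 0.2450

0.2450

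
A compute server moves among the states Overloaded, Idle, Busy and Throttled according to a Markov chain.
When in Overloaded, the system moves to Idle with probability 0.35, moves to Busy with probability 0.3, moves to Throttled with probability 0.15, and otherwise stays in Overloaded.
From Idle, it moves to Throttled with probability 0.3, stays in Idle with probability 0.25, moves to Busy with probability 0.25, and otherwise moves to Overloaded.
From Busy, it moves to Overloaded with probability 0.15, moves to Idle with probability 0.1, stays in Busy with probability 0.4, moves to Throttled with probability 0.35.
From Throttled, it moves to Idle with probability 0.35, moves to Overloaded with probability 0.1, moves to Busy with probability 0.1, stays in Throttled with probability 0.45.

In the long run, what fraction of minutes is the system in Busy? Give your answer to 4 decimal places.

0.2431

Let the stationary distribution be π with π = πP and π_1 + π_2 + π_3 + π_4 = 1.
π_1 = 0.2·π_1 + 0.2·π_2 + 0.15·π_3 + 0.1·π_4
π_2 = 0.35·π_1 + 0.25·π_2 + 0.1·π_3 + 0.35·π_4
π_3 = 0.3·π_1 + 0.25·π_2 + 0.4·π_3 + 0.1·π_4
Solving with the normalization constraint gives π = (0.1538, 0.2629, 0.2431, 0.3401).
So the stationary probability of Busy is 0.2431.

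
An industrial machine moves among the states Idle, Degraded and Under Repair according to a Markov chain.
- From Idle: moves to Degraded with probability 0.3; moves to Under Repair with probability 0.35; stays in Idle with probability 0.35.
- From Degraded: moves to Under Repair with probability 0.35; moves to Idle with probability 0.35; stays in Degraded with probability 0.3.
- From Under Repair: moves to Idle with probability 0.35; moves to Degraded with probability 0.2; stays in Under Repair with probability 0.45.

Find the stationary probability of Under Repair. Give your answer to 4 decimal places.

Let the stationary distribution be π with π = πP and π_1 + π_2 + π_3 = 1.
π_1 = 0.35·π_1 + 0.35·π_2 + 0.35·π_3
π_2 = 0.3·π_1 + 0.3·π_2 + 0.2·π_3
Solving with the normalization constraint gives π = (0.3500, 0.2611, 0.3889).
So the stationary probability of Under Repair is 0.3889.

0.3889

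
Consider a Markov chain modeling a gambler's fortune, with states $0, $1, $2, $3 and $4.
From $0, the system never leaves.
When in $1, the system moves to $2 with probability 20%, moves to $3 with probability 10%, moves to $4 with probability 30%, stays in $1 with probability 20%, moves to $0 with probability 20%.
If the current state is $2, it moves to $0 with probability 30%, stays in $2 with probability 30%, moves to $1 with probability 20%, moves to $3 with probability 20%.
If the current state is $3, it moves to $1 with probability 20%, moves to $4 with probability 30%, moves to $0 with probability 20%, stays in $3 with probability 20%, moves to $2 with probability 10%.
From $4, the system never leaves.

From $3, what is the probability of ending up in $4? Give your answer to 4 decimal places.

0.5426

Let h(s) be the probability of absorption at $4 starting from transient state s. Then h($4) = 1 and h($0) = 0. By first-step analysis:
h($1) = 0.2·0 + 0.2·h($1) + 0.2·h($2) + 0.1·h($3) + 0.3·1
h($2) = 0.3·0 + 0.2·h($1) + 0.3·h($2) + 0.2·h($3)
h($3) = 0.2·0 + 0.2·h($1) + 0.1·h($2) + 0.2·h($3) + 0.3·1
Solving: h($1) = 0.5186, h($2) = 0.3032, h($3) = 0.5426.
Starting from $3, the probability is 0.5426.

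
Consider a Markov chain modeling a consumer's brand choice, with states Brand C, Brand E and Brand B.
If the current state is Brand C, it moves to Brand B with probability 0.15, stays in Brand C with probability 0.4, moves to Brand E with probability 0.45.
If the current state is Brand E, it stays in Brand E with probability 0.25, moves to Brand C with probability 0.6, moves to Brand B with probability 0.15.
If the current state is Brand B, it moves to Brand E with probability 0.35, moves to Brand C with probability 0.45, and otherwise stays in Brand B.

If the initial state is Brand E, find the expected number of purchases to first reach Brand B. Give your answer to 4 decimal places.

6.6667

Let t(s) be the expected number of purchases to first reach Brand B from state s, with t(Brand B) = 0. Conditioning on the first purchase:
t(Brand C) = 1 + 0.4·t(Brand C) + 0.45·t(Brand E)
t(Brand E) = 1 + 0.6·t(Brand C) + 0.25·t(Brand E)
Solving: t(Brand C) = 6.6667, t(Brand E) = 6.6667.
Expected purchases from Brand E to Brand B: 6.6667.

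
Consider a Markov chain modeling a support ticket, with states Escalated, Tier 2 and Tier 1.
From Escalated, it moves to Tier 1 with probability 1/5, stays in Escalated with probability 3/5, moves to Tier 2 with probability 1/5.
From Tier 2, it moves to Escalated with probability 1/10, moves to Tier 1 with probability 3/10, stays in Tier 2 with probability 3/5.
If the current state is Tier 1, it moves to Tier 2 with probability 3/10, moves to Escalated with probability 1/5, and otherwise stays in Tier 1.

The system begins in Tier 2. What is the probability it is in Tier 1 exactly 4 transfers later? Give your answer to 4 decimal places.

0.3479

Propagate the distribution vector 4 transfers from Tier 2.
After 0 transfers: (0.0000, 1.0000, 0.0000)
After 1 transfer: (0.1000, 0.6000, 0.3000)
After 2 transfers: (0.1800, 0.4700, 0.3500)
After 3 transfers: (0.2250, 0.4230, 0.3520)
After 4 transfers: (0.2477, 0.4044, 0.3479)
P(in Tier 1 after 4 transfers) = 0.3479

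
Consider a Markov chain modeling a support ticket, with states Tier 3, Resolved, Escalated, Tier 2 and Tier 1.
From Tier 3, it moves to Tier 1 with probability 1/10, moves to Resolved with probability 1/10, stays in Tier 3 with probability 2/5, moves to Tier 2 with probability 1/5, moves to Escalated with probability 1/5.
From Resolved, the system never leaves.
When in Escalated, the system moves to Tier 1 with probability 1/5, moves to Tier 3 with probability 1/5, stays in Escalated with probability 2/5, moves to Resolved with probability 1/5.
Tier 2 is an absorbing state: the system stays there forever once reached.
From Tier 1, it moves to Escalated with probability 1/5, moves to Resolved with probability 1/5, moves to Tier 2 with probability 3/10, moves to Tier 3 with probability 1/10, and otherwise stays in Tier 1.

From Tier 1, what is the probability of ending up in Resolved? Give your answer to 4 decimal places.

Let h(s) be the probability of absorption at Resolved starting from transient state s. Then h(Resolved) = 1 and h(Tier 2) = 0. By first-step analysis:
h(Tier 3) = 0.4·h(Tier 3) + 0.1·1 + 0.2·h(Escalated) + 0.2·0 + 0.1·h(Tier 1)
h(Escalated) = 0.2·h(Tier 3) + 0.2·1 + 0.4·h(Escalated) + 0.2·h(Tier 1)
h(Tier 1) = 0.1·h(Tier 3) + 0.2·1 + 0.2·h(Escalated) + 0.3·0 + 0.2·h(Tier 1)
Solving: h(Tier 3) = 0.4587, h(Escalated) = 0.6422, h(Tier 1) = 0.4679.
Starting from Tier 1, the probability is 0.4679.

0.4679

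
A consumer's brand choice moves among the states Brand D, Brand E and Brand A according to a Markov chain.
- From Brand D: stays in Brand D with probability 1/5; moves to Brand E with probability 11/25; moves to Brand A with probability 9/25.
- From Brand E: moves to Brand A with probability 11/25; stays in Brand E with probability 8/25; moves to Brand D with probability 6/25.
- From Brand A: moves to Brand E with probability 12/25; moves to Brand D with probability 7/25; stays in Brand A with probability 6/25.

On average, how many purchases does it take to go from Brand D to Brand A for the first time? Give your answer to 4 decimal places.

Let t(s) be the expected number of purchases to first reach Brand A from state s, with t(Brand A) = 0. Conditioning on the first purchase:
t(Brand D) = 1 + 0.2·t(Brand D) + 0.44·t(Brand E)
t(Brand E) = 1 + 0.24·t(Brand D) + 0.32·t(Brand E)
Solving: t(Brand D) = 2.5547, t(Brand E) = 2.3723.
Expected purchases from Brand D to Brand A: 2.5547.

2.5547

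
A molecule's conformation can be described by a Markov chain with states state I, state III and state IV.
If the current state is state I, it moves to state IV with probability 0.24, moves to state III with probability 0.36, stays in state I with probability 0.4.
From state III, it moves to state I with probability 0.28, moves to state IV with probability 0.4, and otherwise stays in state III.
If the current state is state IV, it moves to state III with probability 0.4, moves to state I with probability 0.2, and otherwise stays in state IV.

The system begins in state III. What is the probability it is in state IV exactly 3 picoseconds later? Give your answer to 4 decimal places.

Propagate the distribution vector 3 picoseconds from state III.
After 0 picoseconds: (0.0000, 1.0000, 0.0000)
After 1 picosecond: (0.2800, 0.3200, 0.4000)
After 2 picoseconds: (0.2816, 0.3632, 0.3552)
After 3 picoseconds: (0.2854, 0.3597, 0.3549)
P(in state IV after 3 picoseconds) = 0.3549

0.3549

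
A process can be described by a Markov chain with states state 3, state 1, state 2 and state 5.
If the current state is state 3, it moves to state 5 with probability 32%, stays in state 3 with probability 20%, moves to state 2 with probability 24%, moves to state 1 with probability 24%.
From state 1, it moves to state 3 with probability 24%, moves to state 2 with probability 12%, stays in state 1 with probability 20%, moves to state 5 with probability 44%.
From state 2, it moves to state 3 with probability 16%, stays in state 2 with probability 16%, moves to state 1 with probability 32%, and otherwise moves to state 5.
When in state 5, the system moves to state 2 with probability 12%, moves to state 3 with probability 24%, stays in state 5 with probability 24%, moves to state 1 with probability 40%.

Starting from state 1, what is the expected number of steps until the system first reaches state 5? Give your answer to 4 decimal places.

2.4905

Let t(s) be the expected number of steps to first reach state 5 from state s, with t(state 5) = 0. Conditioning on the first step:
t(state 3) = 1 + 0.2·t(state 3) + 0.24·t(state 1) + 0.24·t(state 2)
t(state 1) = 1 + 0.24·t(state 3) + 0.2·t(state 1) + 0.12·t(state 2)
t(state 2) = 1 + 0.16·t(state 3) + 0.32·t(state 1) + 0.16·t(state 2)
Solving: t(state 3) = 2.7989, t(state 1) = 2.4905, t(state 2) = 2.6724.
Expected steps from state 1 to state 5: 2.4905.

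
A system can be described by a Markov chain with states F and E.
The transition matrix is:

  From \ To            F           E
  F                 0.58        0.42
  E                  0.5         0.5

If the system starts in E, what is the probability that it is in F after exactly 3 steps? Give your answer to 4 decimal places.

Propagate the distribution vector 3 steps from E.
After 0 steps: (0.0000, 1.0000)
After 1 step: (0.5000, 0.5000)
After 2 steps: (0.5400, 0.4600)
After 3 steps: (0.5432, 0.4568)
P(in F after 3 steps) = 0.5432

0.5432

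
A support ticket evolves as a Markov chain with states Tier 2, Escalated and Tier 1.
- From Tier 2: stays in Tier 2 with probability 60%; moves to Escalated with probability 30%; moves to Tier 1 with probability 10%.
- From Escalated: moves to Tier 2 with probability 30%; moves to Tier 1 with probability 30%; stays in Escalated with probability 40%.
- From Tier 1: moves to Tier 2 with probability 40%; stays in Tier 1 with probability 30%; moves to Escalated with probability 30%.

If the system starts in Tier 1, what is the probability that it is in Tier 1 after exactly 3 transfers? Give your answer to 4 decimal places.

Propagate the distribution vector 3 transfers from Tier 1.
After 0 transfers: (0.0000, 0.0000, 1.0000)
After 1 transfer: (0.4000, 0.3000, 0.3000)
After 2 transfers: (0.4500, 0.3300, 0.2200)
After 3 transfers: (0.4570, 0.3330, 0.2100)
P(in Tier 1 after 3 transfers) = 0.2100

0.2100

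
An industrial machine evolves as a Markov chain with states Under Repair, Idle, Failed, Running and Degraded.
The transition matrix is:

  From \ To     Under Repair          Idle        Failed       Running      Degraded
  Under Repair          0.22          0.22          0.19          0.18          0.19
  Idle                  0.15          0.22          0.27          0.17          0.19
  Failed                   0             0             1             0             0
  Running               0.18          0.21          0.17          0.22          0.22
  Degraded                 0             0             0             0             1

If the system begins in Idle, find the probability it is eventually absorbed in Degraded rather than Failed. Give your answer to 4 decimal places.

0.4503

Let h(s) be the probability of absorption at Degraded starting from transient state s. Then h(Degraded) = 1 and h(Failed) = 0. By first-step analysis:
h(Under Repair) = 0.22·h(Under Repair) + 0.22·h(Idle) + 0.19·0 + 0.18·h(Running) + 0.19·1
h(Idle) = 0.15·h(Under Repair) + 0.22·h(Idle) + 0.27·0 + 0.17·h(Running) + 0.19·1
h(Running) = 0.18·h(Under Repair) + 0.21·h(Idle) + 0.17·0 + 0.22·h(Running) + 0.22·1
Solving: h(Under Repair) = 0.4897, h(Idle) = 0.4503, h(Running) = 0.5163.
Starting from Idle, the probability is 0.4503.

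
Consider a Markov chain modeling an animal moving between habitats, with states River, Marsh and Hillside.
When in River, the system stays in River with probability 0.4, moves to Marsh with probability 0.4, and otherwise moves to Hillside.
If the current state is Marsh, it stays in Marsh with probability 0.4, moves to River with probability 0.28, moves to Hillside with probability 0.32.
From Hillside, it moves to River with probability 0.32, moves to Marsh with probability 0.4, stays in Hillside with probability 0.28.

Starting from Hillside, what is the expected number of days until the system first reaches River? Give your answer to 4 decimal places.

3.2895

Let t(s) be the expected number of days to first reach River from state s, with t(River) = 0. Conditioning on the first day:
t(Marsh) = 1 + 0.4·t(Marsh) + 0.32·t(Hillside)
t(Hillside) = 1 + 0.4·t(Marsh) + 0.28·t(Hillside)
Solving: t(Marsh) = 3.4211, t(Hillside) = 3.2895.
Expected days from Hillside to River: 3.2895.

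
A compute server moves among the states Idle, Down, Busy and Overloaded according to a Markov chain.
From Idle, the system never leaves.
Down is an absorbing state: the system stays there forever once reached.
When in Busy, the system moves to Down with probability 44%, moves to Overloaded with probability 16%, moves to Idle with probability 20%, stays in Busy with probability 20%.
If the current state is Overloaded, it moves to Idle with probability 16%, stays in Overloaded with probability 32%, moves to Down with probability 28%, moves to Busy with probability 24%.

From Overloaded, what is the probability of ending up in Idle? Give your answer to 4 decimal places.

0.3481

Let h(s) be the probability of absorption at Idle starting from transient state s. Then h(Idle) = 1 and h(Down) = 0. By first-step analysis:
h(Busy) = 0.2·1 + 0.44·0 + 0.2·h(Busy) + 0.16·h(Overloaded)
h(Overloaded) = 0.16·1 + 0.28·0 + 0.24·h(Busy) + 0.32·h(Overloaded)
Solving: h(Busy) = 0.3196, h(Overloaded) = 0.3481.
Starting from Overloaded, the probability is 0.3481.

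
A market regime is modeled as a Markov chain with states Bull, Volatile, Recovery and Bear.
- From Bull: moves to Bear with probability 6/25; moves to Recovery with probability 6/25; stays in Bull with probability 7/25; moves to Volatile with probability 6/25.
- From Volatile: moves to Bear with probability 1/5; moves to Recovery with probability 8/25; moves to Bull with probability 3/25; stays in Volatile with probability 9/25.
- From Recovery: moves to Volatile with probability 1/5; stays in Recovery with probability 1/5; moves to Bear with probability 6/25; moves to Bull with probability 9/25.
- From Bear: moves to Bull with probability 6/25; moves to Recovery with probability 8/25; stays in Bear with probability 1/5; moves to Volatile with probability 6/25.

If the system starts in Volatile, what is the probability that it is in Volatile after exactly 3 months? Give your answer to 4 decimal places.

Propagate the distribution vector 3 months from Volatile.
After 0 months: (0.0000, 1.0000, 0.0000, 0.0000)
After 1 month: (0.1200, 0.3600, 0.3200, 0.2000)
After 2 months: (0.2400, 0.2704, 0.2720, 0.2176)
After 3 months: (0.2498, 0.2616, 0.2682, 0.2205)
P(in Volatile after 3 months) = 0.2616

0.2616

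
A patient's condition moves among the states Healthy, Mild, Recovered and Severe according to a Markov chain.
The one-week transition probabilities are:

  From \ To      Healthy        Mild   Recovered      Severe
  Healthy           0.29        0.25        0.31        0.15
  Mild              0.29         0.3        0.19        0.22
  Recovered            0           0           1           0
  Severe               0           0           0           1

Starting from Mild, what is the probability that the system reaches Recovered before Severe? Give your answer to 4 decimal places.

0.5296

Let h(s) be the probability of absorption at Recovered starting from transient state s. Then h(Recovered) = 1 and h(Severe) = 0. By first-step analysis:
h(Healthy) = 0.29·h(Healthy) + 0.25·h(Mild) + 0.31·1 + 0.15·0
h(Mild) = 0.29·h(Healthy) + 0.3·h(Mild) + 0.19·1 + 0.22·0
Solving: h(Healthy) = 0.6231, h(Mild) = 0.5296.
Starting from Mild, the probability is 0.5296.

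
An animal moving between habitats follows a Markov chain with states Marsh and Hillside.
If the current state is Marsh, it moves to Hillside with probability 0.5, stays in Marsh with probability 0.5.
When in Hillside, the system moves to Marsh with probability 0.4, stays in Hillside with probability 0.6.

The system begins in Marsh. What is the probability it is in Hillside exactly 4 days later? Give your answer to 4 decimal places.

Propagate the distribution vector 4 days from Marsh.
After 0 days: (1.0000, 0.0000)
After 1 day: (0.5000, 0.5000)
After 2 days: (0.4500, 0.5500)
After 3 days: (0.4450, 0.5550)
After 4 days: (0.4445, 0.5555)
P(in Hillside after 4 days) = 0.5555

0.5555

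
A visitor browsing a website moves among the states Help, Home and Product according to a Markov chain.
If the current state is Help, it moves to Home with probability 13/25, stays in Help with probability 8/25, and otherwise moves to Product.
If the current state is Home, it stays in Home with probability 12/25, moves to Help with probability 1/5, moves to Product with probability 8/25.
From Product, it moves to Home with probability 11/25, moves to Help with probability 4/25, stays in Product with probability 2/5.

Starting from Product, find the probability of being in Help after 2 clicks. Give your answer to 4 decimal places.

Sum over the intermediate state after 1 click:
P = P(Product→Help)·P(Help→Help) + P(Product→Home)·P(Home→Help) + P(Product→Product)·P(Product→Help)
  = 0.16×0.32 + 0.44×0.2 + 0.4×0.16
  = 0.0512 + 0.0880 + 0.0640 = 0.2032

0.2032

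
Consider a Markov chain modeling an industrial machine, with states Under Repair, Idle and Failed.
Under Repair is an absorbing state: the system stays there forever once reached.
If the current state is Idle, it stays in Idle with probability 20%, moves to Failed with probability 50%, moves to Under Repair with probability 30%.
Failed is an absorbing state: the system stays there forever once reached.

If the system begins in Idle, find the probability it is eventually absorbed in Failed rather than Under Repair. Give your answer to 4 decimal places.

Let h(s) be the probability of absorption at Failed starting from transient state s. Then h(Failed) = 1 and h(Under Repair) = 0. By first-step analysis:
h(Idle) = 0.3·0 + 0.2·h(Idle) + 0.5·1
Solving: h(Idle) = 0.6250.
Starting from Idle, the probability is 0.6250.

0.6250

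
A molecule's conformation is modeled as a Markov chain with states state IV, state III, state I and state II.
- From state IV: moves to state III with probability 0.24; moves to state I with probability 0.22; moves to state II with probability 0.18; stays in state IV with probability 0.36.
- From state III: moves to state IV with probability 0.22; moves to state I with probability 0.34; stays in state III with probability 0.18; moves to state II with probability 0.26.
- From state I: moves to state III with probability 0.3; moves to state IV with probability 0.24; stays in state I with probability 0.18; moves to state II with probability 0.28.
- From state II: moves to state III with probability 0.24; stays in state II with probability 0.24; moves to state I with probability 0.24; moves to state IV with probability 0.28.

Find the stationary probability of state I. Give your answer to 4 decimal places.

0.2438

Let the stationary distribution be π with π = πP and π_1 + π_2 + π_3 + π_4 = 1.
π_1 = 0.36·π_1 + 0.22·π_2 + 0.24·π_3 + 0.28·π_4
π_2 = 0.24·π_1 + 0.18·π_2 + 0.3·π_3 + 0.24·π_4
π_3 = 0.22·π_1 + 0.34·π_2 + 0.18·π_3 + 0.24·π_4
Solving with the normalization constraint gives π = (0.2781, 0.2402, 0.2438, 0.2379).
So the stationary probability of state I is 0.2438.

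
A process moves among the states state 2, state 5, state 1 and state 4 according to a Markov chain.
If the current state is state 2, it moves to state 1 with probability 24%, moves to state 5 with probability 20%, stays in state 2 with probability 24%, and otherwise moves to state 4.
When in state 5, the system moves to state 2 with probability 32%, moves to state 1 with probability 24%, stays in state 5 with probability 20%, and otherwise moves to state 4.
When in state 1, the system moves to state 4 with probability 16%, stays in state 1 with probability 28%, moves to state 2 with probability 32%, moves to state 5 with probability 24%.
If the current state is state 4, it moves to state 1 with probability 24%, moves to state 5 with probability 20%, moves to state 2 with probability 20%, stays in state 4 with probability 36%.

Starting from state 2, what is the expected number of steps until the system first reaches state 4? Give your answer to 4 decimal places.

3.7994

Let t(s) be the expected number of steps to first reach state 4 from state s, with t(state 4) = 0. Conditioning on the first step:
t(state 2) = 1 + 0.24·t(state 2) + 0.2·t(state 5) + 0.24·t(state 1)
t(state 5) = 1 + 0.32·t(state 2) + 0.2·t(state 5) + 0.24·t(state 1)
t(state 1) = 1 + 0.32·t(state 2) + 0.24·t(state 5) + 0.28·t(state 1)
Solving: t(state 2) = 3.7994, t(state 5) = 4.1033, t(state 1) = 4.4453.
Expected steps from state 2 to state 4: 3.7994.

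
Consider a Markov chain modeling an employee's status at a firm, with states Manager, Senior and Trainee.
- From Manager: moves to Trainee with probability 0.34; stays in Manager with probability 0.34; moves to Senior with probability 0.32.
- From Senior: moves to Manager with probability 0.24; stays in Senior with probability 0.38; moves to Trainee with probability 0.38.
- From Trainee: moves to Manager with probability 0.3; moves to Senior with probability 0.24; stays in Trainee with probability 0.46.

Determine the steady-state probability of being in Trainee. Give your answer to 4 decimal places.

0.4003

Let the stationary distribution be π with π = πP and π_1 + π_2 + π_3 = 1.
π_1 = 0.34·π_1 + 0.24·π_2 + 0.3·π_3
π_2 = 0.32·π_1 + 0.38·π_2 + 0.24·π_3
Solving with the normalization constraint gives π = (0.2934, 0.3064, 0.4003).
So the stationary probability of Trainee is 0.4003.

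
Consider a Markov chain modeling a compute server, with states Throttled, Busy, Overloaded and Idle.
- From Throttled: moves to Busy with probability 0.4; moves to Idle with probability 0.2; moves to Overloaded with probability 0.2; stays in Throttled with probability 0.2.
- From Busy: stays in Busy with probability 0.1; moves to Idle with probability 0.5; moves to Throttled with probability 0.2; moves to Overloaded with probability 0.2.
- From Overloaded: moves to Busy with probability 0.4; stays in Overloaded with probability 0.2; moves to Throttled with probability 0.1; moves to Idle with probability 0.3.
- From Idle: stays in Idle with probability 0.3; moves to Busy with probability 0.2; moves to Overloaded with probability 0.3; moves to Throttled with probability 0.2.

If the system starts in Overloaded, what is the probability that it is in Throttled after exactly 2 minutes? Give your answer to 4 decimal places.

Propagate the distribution vector 2 minutes from Overloaded.
After 0 minutes: (0.0000, 0.0000, 1.0000, 0.0000)
After 1 minute: (0.1000, 0.4000, 0.2000, 0.3000)
After 2 minutes: (0.1800, 0.2200, 0.2300, 0.3700)
P(in Throttled after 2 minutes) = 0.1800

0.1800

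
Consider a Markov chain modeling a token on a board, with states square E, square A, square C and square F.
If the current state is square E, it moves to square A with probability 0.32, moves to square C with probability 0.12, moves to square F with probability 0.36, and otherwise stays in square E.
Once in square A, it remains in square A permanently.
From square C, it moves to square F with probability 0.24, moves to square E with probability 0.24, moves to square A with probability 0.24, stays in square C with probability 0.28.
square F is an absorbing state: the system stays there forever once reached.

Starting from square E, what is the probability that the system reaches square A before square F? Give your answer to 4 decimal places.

Let h(s) be the probability of absorption at square A starting from transient state s. Then h(square A) = 1 and h(square F) = 0. By first-step analysis:
h(square E) = 0.2·h(square E) + 0.32·1 + 0.12·h(square C) + 0.36·0
h(square C) = 0.24·h(square E) + 0.24·1 + 0.28·h(square C) + 0.24·0
Solving: h(square E) = 0.4737, h(square C) = 0.4912.
Starting from square E, the probability is 0.4737.

0.4737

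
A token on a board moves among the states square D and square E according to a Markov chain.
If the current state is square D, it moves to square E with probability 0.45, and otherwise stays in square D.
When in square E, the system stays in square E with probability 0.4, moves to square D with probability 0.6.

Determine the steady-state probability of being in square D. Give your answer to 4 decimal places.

Let the stationary distribution be π with π = πP and π_1 + π_2 = 1.
π_1 = 0.55·π_1 + 0.6·π_2
Solving with the normalization constraint gives π = (0.5714, 0.4286).
So the stationary probability of square D is 0.5714.

0.5714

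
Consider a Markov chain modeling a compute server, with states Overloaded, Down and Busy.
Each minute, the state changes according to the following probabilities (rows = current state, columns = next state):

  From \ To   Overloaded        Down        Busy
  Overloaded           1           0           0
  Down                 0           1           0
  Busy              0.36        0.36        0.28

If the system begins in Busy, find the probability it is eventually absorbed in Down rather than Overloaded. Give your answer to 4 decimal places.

0.5000

Let h(s) be the probability of absorption at Down starting from transient state s. Then h(Down) = 1 and h(Overloaded) = 0. By first-step analysis:
h(Busy) = 0.36·0 + 0.36·1 + 0.28·h(Busy)
Solving: h(Busy) = 0.5000.
Starting from Busy, the probability is 0.5000.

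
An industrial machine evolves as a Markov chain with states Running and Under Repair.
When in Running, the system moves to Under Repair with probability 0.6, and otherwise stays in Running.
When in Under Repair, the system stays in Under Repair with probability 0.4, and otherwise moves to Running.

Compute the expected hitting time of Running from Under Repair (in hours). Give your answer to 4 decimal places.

Let t(s) be the expected number of hours to first reach Running from state s, with t(Running) = 0. Conditioning on the first hour:
t(Under Repair) = 1 + 0.4·t(Under Repair)
Solving: t(Under Repair) = 1.6667.
Expected hours from Under Repair to Running: 1.6667.

1.6667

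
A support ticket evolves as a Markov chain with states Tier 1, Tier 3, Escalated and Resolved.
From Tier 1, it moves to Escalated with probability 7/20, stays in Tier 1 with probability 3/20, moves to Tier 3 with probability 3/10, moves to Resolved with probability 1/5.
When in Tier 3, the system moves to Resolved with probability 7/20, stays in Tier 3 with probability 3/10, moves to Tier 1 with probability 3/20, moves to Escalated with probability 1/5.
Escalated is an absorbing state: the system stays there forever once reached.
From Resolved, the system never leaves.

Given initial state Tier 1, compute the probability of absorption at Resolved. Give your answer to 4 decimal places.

0.4455

Let h(s) be the probability of absorption at Resolved starting from transient state s. Then h(Resolved) = 1 and h(Escalated) = 0. By first-step analysis:
h(Tier 1) = 0.15·h(Tier 1) + 0.3·h(Tier 3) + 0.35·0 + 0.2·1
h(Tier 3) = 0.15·h(Tier 1) + 0.3·h(Tier 3) + 0.2·0 + 0.35·1
Solving: h(Tier 1) = 0.4455, h(Tier 3) = 0.5955.
Starting from Tier 1, the probability is 0.4455.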